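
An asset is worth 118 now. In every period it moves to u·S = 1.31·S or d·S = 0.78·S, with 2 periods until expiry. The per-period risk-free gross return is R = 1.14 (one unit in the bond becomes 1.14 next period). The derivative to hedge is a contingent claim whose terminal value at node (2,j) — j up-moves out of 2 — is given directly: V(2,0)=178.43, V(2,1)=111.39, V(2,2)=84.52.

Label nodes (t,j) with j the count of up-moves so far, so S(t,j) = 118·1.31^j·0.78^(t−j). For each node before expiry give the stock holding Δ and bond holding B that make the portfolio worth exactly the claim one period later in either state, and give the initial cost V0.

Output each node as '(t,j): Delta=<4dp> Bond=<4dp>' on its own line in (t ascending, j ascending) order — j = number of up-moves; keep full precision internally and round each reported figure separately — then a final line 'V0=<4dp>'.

(0,0): Delta=-0.5576 Bond=147.2763
(1,0): Delta=-1.3743 Bond=243.0637
(1,1): Delta=-0.3280 Bond=132.3987
V0=81.4791

No-arbitrage ⇒ martingale measure with p* = (R−d)/(u−d) = 0.6792.
Payoff layer (t=2): V(2,0)=178.4300, V(2,1)=111.3900, V(2,2)=84.5200
  t=1,j=0: stock 92.0400 → up 120.5724 (V=111.3900), down 71.7912 (V=178.4300). Price 116.5732; hedge Δ=-1.3743, bond B=243.0637.
  t=1,j=1: stock 154.5800 → up 202.4998 (V=84.5200), down 120.5724 (V=111.3900). Price 81.7006; hedge Δ=-0.3280, bond B=132.3987.
  t=0,j=0: stock 118.0000 → up 154.5800 (V=81.7006), down 92.0400 (V=116.5732). Price 81.4791; hedge Δ=-0.5576, bond B=147.2763.
Root portfolio cost Δ·118+B reproduces V0=81.4791.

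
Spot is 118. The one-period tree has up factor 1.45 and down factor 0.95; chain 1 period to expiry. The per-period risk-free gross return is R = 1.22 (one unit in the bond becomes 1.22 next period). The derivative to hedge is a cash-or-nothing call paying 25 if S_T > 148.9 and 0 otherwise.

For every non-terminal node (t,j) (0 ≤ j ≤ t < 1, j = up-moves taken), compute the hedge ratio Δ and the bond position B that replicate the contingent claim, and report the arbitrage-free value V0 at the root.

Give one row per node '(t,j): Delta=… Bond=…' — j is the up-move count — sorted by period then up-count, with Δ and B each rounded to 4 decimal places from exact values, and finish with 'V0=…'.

(0,0): Delta=0.4237 Bond=-38.9344
V0=11.0656

Risk-neutral probability p* = (R−d)/(u−d) = (1.22−0.95)/(1.45−0.95) = 0.5400.
At expiry t=1: V(1,0)=0.0000, V(1,1)=25.0000
Node (0,0) S=118.0000: V=(p*·25.0000+(1−p*)·0.0000)/1.22=11.0656; Δ=(25.0000−0.0000)/(171.1000−112.1000)=0.4237; B=V−Δ·S=-38.9344
Check: Δ(0,0)·S0 + B(0,0) = 11.0656 = V0.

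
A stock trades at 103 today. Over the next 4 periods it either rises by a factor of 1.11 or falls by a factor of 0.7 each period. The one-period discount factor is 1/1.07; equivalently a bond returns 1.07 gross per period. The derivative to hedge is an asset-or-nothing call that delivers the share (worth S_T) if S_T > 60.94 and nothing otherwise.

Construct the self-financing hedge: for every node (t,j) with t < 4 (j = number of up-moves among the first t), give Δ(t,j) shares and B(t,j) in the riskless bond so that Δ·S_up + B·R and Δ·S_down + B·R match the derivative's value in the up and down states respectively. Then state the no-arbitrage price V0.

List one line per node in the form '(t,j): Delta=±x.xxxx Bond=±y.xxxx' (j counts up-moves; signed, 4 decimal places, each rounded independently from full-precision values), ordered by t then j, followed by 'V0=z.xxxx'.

(0,0): Delta=1.0193 Bond=-2.0871
(1,0): Delta=1.2000 Bond=-15.2604
(1,1): Delta=1.0070 Bond=-0.8249
(2,0): Delta=2.5345 Bond=-83.6843
(2,1): Delta=1.1090 Bond=-9.0469
(2,2): Delta=1.0000 Bond=0.0000
(3,0): Delta=0.0000 Bond=0.0000
(3,1): Delta=2.7073 Bond=-99.2224
(3,2): Delta=1.0000 Bond=0.0000
(3,3): Delta=1.0000 Bond=0.0000
V0=102.8980

Under the risk-neutral measure, an up-move has probability p* = (R−d)/(u−d) = 0.9024 and values discount at R = 1.07.
Terminal values V(4,·): V(4,0)=0.0000, V(4,1)=0.0000, V(4,2)=62.1841, V(4,3)=98.6062, V(4,4)=156.3613
(3,0): S=35.3290. Δ = (V_up−V_dn)/(S_up−S_dn) = (0.0000−0.0000)/(39.2152−24.7303) = 0.0000. V = [p*·0.0000 + (1−p*)·0.0000]/1.07 = 0.0000. B = V − Δ·S = 0.0000.
(3,1): S=56.0217. Δ = (V_up−V_dn)/(S_up−S_dn) = (62.1841−0.0000)/(62.1841−39.2152) = 2.7073. V = [p*·62.1841 + (1−p*)·0.0000]/1.07 = 52.4461. B = V − Δ·S = -99.2224.
(3,2): S=88.8344. Δ = (V_up−V_dn)/(S_up−S_dn) = (98.6062−62.1841)/(98.6062−62.1841) = 1.0000. V = [p*·98.6062 + (1−p*)·62.1841]/1.07 = 88.8344. B = V − Δ·S = 0.0000.
(3,3): S=140.8660. Δ = (V_up−V_dn)/(S_up−S_dn) = (156.3613−98.6062)/(156.3613−98.6062) = 1.0000. V = [p*·156.3613 + (1−p*)·98.6062]/1.07 = 140.8660. B = V − Δ·S = 0.0000.
(2,0): S=50.4700. Δ = (V_up−V_dn)/(S_up−S_dn) = (52.4461−0.0000)/(56.0217−35.3290) = 2.5345. V = [p*·52.4461 + (1−p*)·0.0000]/1.07 = 44.2331. B = V − Δ·S = -83.6843.
(2,1): S=80.0310. Δ = (V_up−V_dn)/(S_up−S_dn) = (88.8344−52.4461)/(88.8344−56.0217) = 1.1090. V = [p*·88.8344 + (1−p*)·52.4461]/1.07 = 79.7050. B = V − Δ·S = -9.0469.
(2,2): S=126.9063. Δ = (V_up−V_dn)/(S_up−S_dn) = (140.8660−88.8344)/(140.8660−88.8344) = 1.0000. V = [p*·140.8660 + (1−p*)·88.8344]/1.07 = 126.9063. B = V − Δ·S = 0.0000.
(1,0): S=72.1000. Δ = (V_up−V_dn)/(S_up−S_dn) = (79.7050−44.2331)/(80.0310−50.4700) = 1.2000. V = [p*·79.7050 + (1−p*)·44.2331]/1.07 = 71.2564. B = V − Δ·S = -15.2604.
(1,1): S=114.3300. Δ = (V_up−V_dn)/(S_up−S_dn) = (126.9063−79.7050)/(126.9063−80.0310) = 1.0070. V = [p*·126.9063 + (1−p*)·79.7050]/1.07 = 114.3003. B = V − Δ·S = -0.8249.
(0,0): S=103.0000. Δ = (V_up−V_dn)/(S_up−S_dn) = (114.3003−71.2564)/(114.3300−72.1000) = 1.0193. V = [p*·114.3003 + (1−p*)·71.2564]/1.07 = 102.8980. B = V − Δ·S = -2.0871.
Self-financing check: at every node Δ·S+B equals the discounted successor values.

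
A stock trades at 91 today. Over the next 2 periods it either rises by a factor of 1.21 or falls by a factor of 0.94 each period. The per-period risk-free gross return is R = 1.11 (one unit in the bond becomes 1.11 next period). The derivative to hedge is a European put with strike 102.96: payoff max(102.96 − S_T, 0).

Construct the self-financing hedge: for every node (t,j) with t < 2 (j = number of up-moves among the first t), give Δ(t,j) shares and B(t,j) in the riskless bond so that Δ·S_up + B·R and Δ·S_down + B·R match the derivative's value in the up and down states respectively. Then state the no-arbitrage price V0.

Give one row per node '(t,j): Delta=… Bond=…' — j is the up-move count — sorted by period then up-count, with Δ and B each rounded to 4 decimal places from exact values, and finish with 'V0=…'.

Risk-neutral probability p* = (R−d)/(u−d) = (1.11−0.94)/(1.21−0.94) = 0.6296.
Payoff layer (t=2): V(2,0)=22.5524, V(2,1)=0.0000, V(2,2)=0.0000
  t=1,j=0: stock 85.5400 → up 103.5034 (V=0.0000), down 80.4076 (V=22.5524). Price 7.5250; hedge Δ=-0.9765, bond B=91.0524.
  t=1,j=1: stock 110.1100 → up 133.2331 (V=0.0000), down 103.5034 (V=0.0000). Price 0.0000; hedge Δ=0.0000, bond B=0.0000.
  t=0,j=0: stock 91.0000 → up 110.1100 (V=0.0000), down 85.5400 (V=7.5250). Price 2.5108; hedge Δ=-0.3063, bond B=30.3812.
Each (Δ,B) replicates both successor values, so the strategy is self-financing and V0 is arbitrage-free.

(0,0): Delta=-0.3063 Bond=30.3812
(1,0): Delta=-0.9765 Bond=91.0524
(1,1): Delta=0.0000 Bond=0.0000
V0=2.5108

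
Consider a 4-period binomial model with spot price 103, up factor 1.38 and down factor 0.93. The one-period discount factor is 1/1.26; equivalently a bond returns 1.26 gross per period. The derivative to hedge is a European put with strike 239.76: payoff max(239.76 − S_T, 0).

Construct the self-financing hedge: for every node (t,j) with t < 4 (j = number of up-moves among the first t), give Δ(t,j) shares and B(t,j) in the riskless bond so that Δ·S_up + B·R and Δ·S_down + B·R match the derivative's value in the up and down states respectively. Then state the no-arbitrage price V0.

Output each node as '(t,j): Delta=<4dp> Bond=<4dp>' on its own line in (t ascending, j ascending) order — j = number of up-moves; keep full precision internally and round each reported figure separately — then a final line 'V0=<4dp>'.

Under the risk-neutral measure, an up-move has probability p* = (R−d)/(u−d) = 0.7333 and values discount at R = 1.26.
Terminal values V(4,·): V(4,0)=162.7106, V(4,1)=125.4287, V(4,2)=70.1071, V(4,3)=0.0000, V(4,4)=0.0000
(3,0): S=82.8488. Δ = (V_up−V_dn)/(S_up−S_dn) = (125.4287−162.7106)/(114.3313−77.0494) = -1.0000. V = [p*·125.4287 + (1−p*)·162.7106]/1.26 = 107.4369. B = V − Δ·S = 190.2857.
(3,1): S=122.9369. Δ = (V_up−V_dn)/(S_up−S_dn) = (70.1071−125.4287)/(169.6529−114.3313) = -1.0000. V = [p*·70.1071 + (1−p*)·125.4287]/1.26 = 67.3488. B = V − Δ·S = 190.2857.
(3,2): S=182.4225. Δ = (V_up−V_dn)/(S_up−S_dn) = (0.0000−70.1071)/(251.7430−169.6529) = -0.8540. V = [p*·0.0000 + (1−p*)·70.1071]/1.26 = 14.8375. B = V − Δ·S = 170.6310.
(3,3): S=270.6914. Δ = (V_up−V_dn)/(S_up−S_dn) = (0.0000−0.0000)/(373.5542−251.7430) = 0.0000. V = [p*·0.0000 + (1−p*)·0.0000]/1.26 = 0.0000. B = V − Δ·S = 0.0000.
(2,0): S=89.0847. Δ = (V_up−V_dn)/(S_up−S_dn) = (67.3488−107.4369)/(122.9369−82.8488) = -1.0000. V = [p*·67.3488 + (1−p*)·107.4369]/1.26 = 61.9357. B = V − Δ·S = 151.0204.
(2,1): S=132.1902. Δ = (V_up−V_dn)/(S_up−S_dn) = (14.8375−67.3488)/(182.4225−122.9369) = -0.8828. V = [p*·14.8375 + (1−p*)·67.3488]/1.26 = 22.8893. B = V − Δ·S = 139.5812.
(2,2): S=196.1532. Δ = (V_up−V_dn)/(S_up−S_dn) = (0.0000−14.8375)/(270.6914−182.4225) = -0.1681. V = [p*·0.0000 + (1−p*)·14.8375]/1.26 = 3.1402. B = V − Δ·S = 36.1124.
(1,0): S=95.7900. Δ = (V_up−V_dn)/(S_up−S_dn) = (22.8893−61.9357)/(132.1902−89.0847) = -0.9058. V = [p*·22.8893 + (1−p*)·61.9357]/1.26 = 26.4299. B = V − Δ·S = 113.1997.
(1,1): S=142.1400. Δ = (V_up−V_dn)/(S_up−S_dn) = (3.1402−22.8893)/(196.1532−132.1902) = -0.3088. V = [p*·3.1402 + (1−p*)·22.8893]/1.26 = 6.6719. B = V − Δ·S = 50.5588.
(0,0): S=103.0000. Δ = (V_up−V_dn)/(S_up−S_dn) = (6.6719−26.4299)/(142.1400−95.7900) = -0.4263. V = [p*·6.6719 + (1−p*)·26.4299]/1.26 = 9.4768. B = V − Δ·S = 53.3834.
Root portfolio cost Δ·103+B reproduces V0=9.4768.

(0,0): Delta=-0.4263 Bond=53.3834
(1,0): Delta=-0.9058 Bond=113.1997
(1,1): Delta=-0.3088 Bond=50.5588
(2,0): Delta=-1.0000 Bond=151.0204
(2,1): Delta=-0.8828 Bond=139.5812
(2,2): Delta=-0.1681 Bond=36.1124
(3,0): Delta=-1.0000 Bond=190.2857
(3,1): Delta=-1.0000 Bond=190.2857
(3,2): Delta=-0.8540 Bond=170.6310
(3,3): Delta=0.0000 Bond=0.0000
V0=9.4768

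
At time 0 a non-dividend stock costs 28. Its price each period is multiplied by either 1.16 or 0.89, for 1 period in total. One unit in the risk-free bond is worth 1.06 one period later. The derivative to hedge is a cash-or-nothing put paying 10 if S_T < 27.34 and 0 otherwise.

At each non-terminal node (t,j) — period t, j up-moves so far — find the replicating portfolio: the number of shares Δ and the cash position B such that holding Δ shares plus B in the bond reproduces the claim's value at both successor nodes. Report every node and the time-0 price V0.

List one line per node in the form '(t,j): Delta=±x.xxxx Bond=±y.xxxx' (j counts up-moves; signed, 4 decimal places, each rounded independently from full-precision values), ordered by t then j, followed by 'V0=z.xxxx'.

No-arbitrage ⇒ martingale measure with p* = (R−d)/(u−d) = 0.6296.
Terminal values V(1,·): V(1,0)=10.0000, V(1,1)=0.0000
(0,0): S=28.0000. Δ = (V_up−V_dn)/(S_up−S_dn) = (0.0000−10.0000)/(32.4800−24.9200) = -1.3228. V = [p*·0.0000 + (1−p*)·10.0000]/1.06 = 3.4941. B = V − Δ·S = 40.5311.
Check: Δ(0,0)·S0 + B(0,0) = 3.4941 = V0.

(0,0): Delta=-1.3228 Bond=40.5311
V0=3.4941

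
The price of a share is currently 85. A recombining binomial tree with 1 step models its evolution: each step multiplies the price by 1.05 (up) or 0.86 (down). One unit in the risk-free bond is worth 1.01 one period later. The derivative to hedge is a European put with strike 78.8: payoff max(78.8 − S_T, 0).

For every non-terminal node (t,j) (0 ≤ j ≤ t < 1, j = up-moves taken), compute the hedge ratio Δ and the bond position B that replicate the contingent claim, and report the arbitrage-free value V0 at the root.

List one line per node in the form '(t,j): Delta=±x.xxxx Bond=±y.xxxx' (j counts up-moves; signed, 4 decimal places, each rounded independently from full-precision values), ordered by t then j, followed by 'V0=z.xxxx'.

Since d<R<u, set p* = (R−d)/(u−d) = 0.7895; price each node as the discounted p*-expectation of its children.
Payoff layer (t=1): V(1,0)=5.7000, V(1,1)=0.0000
Node (0,0) S=85.0000: V=(p*·0.0000+(1−p*)·5.7000)/1.01=1.1881; Δ=(0.0000−5.7000)/(89.2500−73.1000)=-0.3529; B=V−Δ·S=31.1881
The time-0 hedge costs 1.1881, which is the no-arbitrage price.

(0,0): Delta=-0.3529 Bond=31.1881
V0=1.1881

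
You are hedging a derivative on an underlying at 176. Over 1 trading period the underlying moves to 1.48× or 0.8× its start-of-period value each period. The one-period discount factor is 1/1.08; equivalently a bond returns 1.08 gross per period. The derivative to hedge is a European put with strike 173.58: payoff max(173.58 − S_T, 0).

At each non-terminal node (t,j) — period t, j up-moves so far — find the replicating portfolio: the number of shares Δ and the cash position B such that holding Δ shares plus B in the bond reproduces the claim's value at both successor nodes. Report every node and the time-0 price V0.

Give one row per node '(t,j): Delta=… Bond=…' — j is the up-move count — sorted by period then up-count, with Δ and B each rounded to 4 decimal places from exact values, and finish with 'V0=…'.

(0,0): Delta=-0.2739 Bond=66.0599
V0=17.8540

Since d<R<u, set p* = (R−d)/(u−d) = 0.4118; price each node as the discounted p*-expectation of its children.
At expiry t=1: V(1,0)=32.7800, V(1,1)=0.0000
Node (0,0) S=176.0000: V=(p*·0.0000+(1−p*)·32.7800)/1.08=17.8540; Δ=(0.0000−32.7800)/(260.4800−140.8000)=-0.2739; B=V−Δ·S=66.0599
Each (Δ,B) replicates both successor values, so the strategy is self-financing and V0 is arbitrage-free.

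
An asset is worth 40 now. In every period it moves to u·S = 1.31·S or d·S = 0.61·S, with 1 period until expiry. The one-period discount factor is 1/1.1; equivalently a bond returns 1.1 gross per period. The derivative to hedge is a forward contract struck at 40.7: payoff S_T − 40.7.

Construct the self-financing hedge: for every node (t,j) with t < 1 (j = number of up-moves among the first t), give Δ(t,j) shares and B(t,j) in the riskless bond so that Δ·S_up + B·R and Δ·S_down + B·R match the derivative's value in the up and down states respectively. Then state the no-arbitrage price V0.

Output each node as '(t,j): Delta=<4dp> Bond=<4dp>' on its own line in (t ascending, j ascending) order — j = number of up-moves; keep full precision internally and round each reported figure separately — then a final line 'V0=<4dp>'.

Since d<R<u, set p* = (R−d)/(u−d) = 0.7000; price each node as the discounted p*-expectation of its children.
Payoff layer (t=1): V(1,0)=-16.3000, V(1,1)=11.7000
(0,0): S=40.0000. Δ = (V_up−V_dn)/(S_up−S_dn) = (11.7000−-16.3000)/(52.4000−24.4000) = 1.0000. V = [p*·11.7000 + (1−p*)·-16.3000]/1.1 = 3.0000. B = V − Δ·S = -37.0000.
The time-0 hedge costs 3.0000, which is the no-arbitrage price.

(0,0): Delta=1.0000 Bond=-37.0000
V0=3.0000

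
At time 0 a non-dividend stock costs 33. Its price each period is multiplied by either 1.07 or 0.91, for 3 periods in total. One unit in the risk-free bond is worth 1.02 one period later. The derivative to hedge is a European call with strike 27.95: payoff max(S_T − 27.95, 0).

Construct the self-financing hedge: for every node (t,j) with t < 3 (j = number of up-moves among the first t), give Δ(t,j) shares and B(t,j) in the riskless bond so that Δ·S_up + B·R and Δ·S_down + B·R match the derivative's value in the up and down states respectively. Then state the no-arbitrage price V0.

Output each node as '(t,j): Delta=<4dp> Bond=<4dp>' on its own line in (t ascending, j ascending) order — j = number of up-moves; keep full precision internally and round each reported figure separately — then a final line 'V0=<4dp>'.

(0,0): Delta=0.9452 Bond=-24.4411
(1,0): Delta=0.8035 Bond=-20.6736
(1,1): Delta=1.0000 Bond=-26.8647
(2,0): Delta=0.2951 Bond=-7.1942
(2,1): Delta=1.0000 Bond=-27.4020
(2,2): Delta=1.0000 Bond=-27.4020
V0=6.7507

The replicating-portfolio and risk-neutral prices coincide; use p* = (1.02−0.91)/(1.07−0.91) = 0.6875 for the latter.
Terminal values V(3,·): V(3,0)=0.0000, V(3,1)=1.2902, V(3,2)=6.4313, V(3,3)=12.4764
  t=2,j=0: stock 27.3273 → up 29.2402 (V=1.2902), down 24.8678 (V=0.0000). Price 0.8696; hedge Δ=0.2951, bond B=-7.1942.
  t=2,j=1: stock 32.1321 → up 34.3813 (V=6.4313), down 29.2402 (V=1.2902). Price 4.7301; hedge Δ=1.0000, bond B=-27.4020.
  t=2,j=2: stock 37.7817 → up 40.4264 (V=12.4764), down 34.3813 (V=6.4313). Price 10.3797; hedge Δ=1.0000, bond B=-27.4020.
  t=1,j=0: stock 30.0300 → up 32.1321 (V=4.7301), down 27.3273 (V=0.8696). Price 3.4546; hedge Δ=0.8035, bond B=-20.6736.
  t=1,j=1: stock 35.3100 → up 37.7817 (V=10.3797), down 32.1321 (V=4.7301). Price 8.4453; hedge Δ=1.0000, bond B=-26.8647.
  t=0,j=0: stock 33.0000 → up 35.3100 (V=8.4453), down 30.0300 (V=3.4546). Price 6.7507; hedge Δ=0.9452, bond B=-24.4411.
Each (Δ,B) replicates both successor values, so the strategy is self-financing and V0 is arbitrage-free.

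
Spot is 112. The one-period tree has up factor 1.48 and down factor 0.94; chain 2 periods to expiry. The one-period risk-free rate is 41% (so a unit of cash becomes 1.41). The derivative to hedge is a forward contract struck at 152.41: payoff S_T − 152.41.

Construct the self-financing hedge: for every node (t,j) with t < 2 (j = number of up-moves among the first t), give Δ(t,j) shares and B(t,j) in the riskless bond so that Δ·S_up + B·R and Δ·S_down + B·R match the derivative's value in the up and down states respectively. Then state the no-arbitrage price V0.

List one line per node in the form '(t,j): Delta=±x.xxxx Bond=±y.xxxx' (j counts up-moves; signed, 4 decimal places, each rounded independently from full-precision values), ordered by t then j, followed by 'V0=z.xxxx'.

Risk-neutral probability p* = (R−d)/(u−d) = (1.41−0.94)/(1.48−0.94) = 0.8704.
At expiry t=2: V(2,0)=-53.4468, V(2,1)=3.4044, V(2,2)=92.9148
Node (1,0) S=105.2800: V=(p*·3.4044+(1−p*)·-53.4468)/1.41=-2.8122; Δ=(3.4044−-53.4468)/(155.8144−98.9632)=1.0000; B=V−Δ·S=-108.0922
Node (1,1) S=165.7600: V=(p*·92.9148+(1−p*)·3.4044)/1.41=57.6678; Δ=(92.9148−3.4044)/(245.3248−155.8144)=1.0000; B=V−Δ·S=-108.0922
Node (0,0) S=112.0000: V=(p*·57.6678+(1−p*)·-2.8122)/1.41=35.3389; Δ=(57.6678−-2.8122)/(165.7600−105.2800)=1.0000; B=V−Δ·S=-76.6611
The time-0 hedge costs 35.3389, which is the no-arbitrage price.

(0,0): Delta=1.0000 Bond=-76.6611
(1,0): Delta=1.0000 Bond=-108.0922
(1,1): Delta=1.0000 Bond=-108.0922
V0=35.3389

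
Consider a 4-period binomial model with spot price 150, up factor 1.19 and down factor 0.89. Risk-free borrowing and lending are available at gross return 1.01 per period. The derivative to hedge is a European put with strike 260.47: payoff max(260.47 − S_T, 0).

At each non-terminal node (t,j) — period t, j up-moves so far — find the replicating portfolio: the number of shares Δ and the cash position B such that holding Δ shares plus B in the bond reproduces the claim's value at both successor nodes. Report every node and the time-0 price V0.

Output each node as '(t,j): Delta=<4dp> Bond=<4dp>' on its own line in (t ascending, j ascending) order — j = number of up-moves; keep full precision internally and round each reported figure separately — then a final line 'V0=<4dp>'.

Under the risk-neutral measure, an up-move has probability p* = (R−d)/(u−d) = 0.4000 and values discount at R = 1.01.
At expiry t=4: V(4,0)=166.3566, V(4,1)=134.6330, V(4,2)=92.2161, V(4,3)=35.5013, V(4,4)=0.0000
  t=3,j=0: stock 105.7454 → up 125.8370 (V=134.6330), down 94.1134 (V=166.3566). Price 152.1457; hedge Δ=-1.0000, bond B=257.8911.
  t=3,j=1: stock 141.3898 → up 168.2539 (V=92.2161), down 125.8370 (V=134.6330). Price 116.5012; hedge Δ=-1.0000, bond B=257.8911.
  t=3,j=2: stock 189.0494 → up 224.9687 (V=35.5013), down 168.2539 (V=92.2161). Price 68.8417; hedge Δ=-1.0000, bond B=257.8911.
  t=3,j=3: stock 252.7738 → up 300.8009 (V=0.0000), down 224.9687 (V=35.5013). Price 21.0899; hedge Δ=-0.4682, bond B=139.4274.
  t=2,j=0: stock 118.8150 → up 141.3898 (V=116.5012), down 105.7454 (V=152.1457). Price 136.5227; hedge Δ=-1.0000, bond B=255.3377.
  t=2,j=1: stock 158.8650 → up 189.0494 (V=68.8417), down 141.3899 (V=116.5012). Price 96.4727; hedge Δ=-1.0000, bond B=255.3377.
  t=2,j=2: stock 212.4150 → up 252.7738 (V=21.0899), down 189.0494 (V=68.8417). Price 49.2485; hedge Δ=-0.7493, bond B=208.4214.
  t=1,j=0: stock 133.5000 → up 158.8650 (V=96.4727), down 118.8150 (V=136.5227). Price 119.3096; hedge Δ=-1.0000, bond B=252.8096.
  t=1,j=1: stock 178.5000 → up 212.4150 (V=49.2485), down 158.8650 (V=96.4727). Price 76.8149; hedge Δ=-0.8819, bond B=234.2289.
  t=0,j=0: stock 150.0000 → up 178.5000 (V=76.8149), down 133.5000 (V=119.3096). Price 101.2987; hedge Δ=-0.9443, bond B=242.9479.
Each (Δ,B) replicates both successor values, so the strategy is self-financing and V0 is arbitrage-free.

(0,0): Delta=-0.9443 Bond=242.9479
(1,0): Delta=-1.0000 Bond=252.8096
(1,1): Delta=-0.8819 Bond=234.2289
(2,0): Delta=-1.0000 Bond=255.3377
(2,1): Delta=-1.0000 Bond=255.3377
(2,2): Delta=-0.7493 Bond=208.4214
(3,0): Delta=-1.0000 Bond=257.8911
(3,1): Delta=-1.0000 Bond=257.8911
(3,2): Delta=-1.0000 Bond=257.8911
(3,3): Delta=-0.4682 Bond=139.4274
V0=101.2987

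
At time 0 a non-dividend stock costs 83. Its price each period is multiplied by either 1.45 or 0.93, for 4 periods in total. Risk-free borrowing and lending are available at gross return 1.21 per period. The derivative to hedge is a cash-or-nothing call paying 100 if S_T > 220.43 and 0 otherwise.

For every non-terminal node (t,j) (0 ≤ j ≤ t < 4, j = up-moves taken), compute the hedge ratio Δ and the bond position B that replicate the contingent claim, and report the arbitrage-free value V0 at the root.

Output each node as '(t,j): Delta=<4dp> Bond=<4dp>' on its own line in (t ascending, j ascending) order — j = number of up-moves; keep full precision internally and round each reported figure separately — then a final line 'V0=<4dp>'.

No-arbitrage ⇒ martingale measure with p* = (R−d)/(u−d) = 0.5385.
Payoff layer (t=4): V(4,0)=0.0000, V(4,1)=0.0000, V(4,2)=0.0000, V(4,3)=100.0000, V(4,4)=100.0000
Node (3,0) S=66.7616: V=(p*·0.0000+(1−p*)·0.0000)/1.21=0.0000; Δ=(0.0000−0.0000)/(96.8044−62.0883)=0.0000; B=V−Δ·S=0.0000
Node (3,1) S=104.0907: V=(p*·0.0000+(1−p*)·0.0000)/1.21=0.0000; Δ=(0.0000−0.0000)/(150.9315−96.8044)=0.0000; B=V−Δ·S=0.0000
Node (3,2) S=162.2920: V=(p*·100.0000+(1−p*)·0.0000)/1.21=44.5010; Δ=(100.0000−0.0000)/(235.3234−150.9315)=1.1849; B=V−Δ·S=-147.8067
Node (3,3) S=253.0359: V=(p*·100.0000+(1−p*)·100.0000)/1.21=82.6446; Δ=(100.0000−100.0000)/(366.9020−235.3234)=0.0000; B=V−Δ·S=82.6446
Node (2,0) S=71.7867: V=(p*·0.0000+(1−p*)·0.0000)/1.21=0.0000; Δ=(0.0000−0.0000)/(104.0907−66.7616)=0.0000; B=V−Δ·S=0.0000
Node (2,1) S=111.9255: V=(p*·44.5010+(1−p*)·0.0000)/1.21=19.8033; Δ=(44.5010−0.0000)/(162.2920−104.0907)=0.7646; B=V−Δ·S=-65.7754
Node (2,2) S=174.5075: V=(p*·82.6446+(1−p*)·44.5010)/1.21=53.7519; Δ=(82.6446−44.5010)/(253.0359−162.2920)=0.4203; B=V−Δ·S=-19.6013
Node (1,0) S=77.1900: V=(p*·19.8033+(1−p*)·0.0000)/1.21=8.8127; Δ=(19.8033−0.0000)/(111.9255−71.7867)=0.4934; B=V−Δ·S=-29.2707
Node (1,1) S=120.3500: V=(p*·53.7519+(1−p*)·19.8033)/1.21=31.4739; Δ=(53.7519−19.8033)/(174.5075−111.9255)=0.5425; B=V−Δ·S=-33.8119
Node (0,0) S=83.0000: V=(p*·31.4739+(1−p*)·8.8127)/1.21=17.3676; Δ=(31.4739−8.8127)/(120.3500−77.1900)=0.5251; B=V−Δ·S=-26.2115
Root portfolio cost Δ·83+B reproduces V0=17.3676.

(0,0): Delta=0.5251 Bond=-26.2115
(1,0): Delta=0.4934 Bond=-29.2707
(1,1): Delta=0.5425 Bond=-33.8119
(2,0): Delta=0.0000 Bond=0.0000
(2,1): Delta=0.7646 Bond=-65.7754
(2,2): Delta=0.4203 Bond=-19.6013
(3,0): Delta=0.0000 Bond=0.0000
(3,1): Delta=0.0000 Bond=0.0000
(3,2): Delta=1.1849 Bond=-147.8067
(3,3): Delta=0.0000 Bond=82.6446
V0=17.3676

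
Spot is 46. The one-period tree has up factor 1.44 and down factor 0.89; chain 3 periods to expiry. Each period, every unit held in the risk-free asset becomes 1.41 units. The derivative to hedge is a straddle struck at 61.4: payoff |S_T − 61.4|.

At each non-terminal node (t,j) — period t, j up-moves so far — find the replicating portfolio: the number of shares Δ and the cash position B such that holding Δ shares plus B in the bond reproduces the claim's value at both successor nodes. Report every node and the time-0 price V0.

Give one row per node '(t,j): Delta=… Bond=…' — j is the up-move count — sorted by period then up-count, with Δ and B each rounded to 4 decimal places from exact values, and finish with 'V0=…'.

No-arbitrage ⇒ martingale measure with p* = (R−d)/(u−d) = 0.9455.
Terminal values V(3,·): V(3,0)=28.9714, V(3,1)=8.9313, V(3,2)=23.4932, V(3,3)=75.9553
Node (2,0) S=36.4366: V=(p*·8.9313+(1−p*)·28.9714)/1.41=7.1095; Δ=(8.9313−28.9714)/(52.4687−32.4286)=-1.0000; B=V−Δ·S=43.5461
Node (2,1) S=58.9536: V=(p*·23.4932+(1−p*)·8.9313)/1.41=16.0985; Δ=(23.4932−8.9313)/(84.8932−52.4687)=0.4491; B=V−Δ·S=-10.3776
Node (2,2) S=95.3856: V=(p*·75.9553+(1−p*)·23.4932)/1.41=51.8395; Δ=(75.9553−23.4932)/(137.3553−84.8932)=1.0000; B=V−Δ·S=-43.5461
Node (1,0) S=40.9400: V=(p*·16.0985+(1−p*)·7.1095)/1.41=11.0696; Δ=(16.0985−7.1095)/(58.9536−36.4366)=0.3992; B=V−Δ·S=-5.2740
Node (1,1) S=66.2400: V=(p*·51.8395+(1−p*)·16.0985)/1.41=35.3830; Δ=(51.8395−16.0985)/(95.3856−58.9536)=0.9810; B=V−Δ·S=-29.6006
Node (0,0) S=46.0000: V=(p*·35.3830+(1−p*)·11.0696)/1.41=24.1538; Δ=(35.3830−11.0696)/(66.2400−40.9400)=0.9610; B=V−Δ·S=-20.0523
The time-0 hedge costs 24.1538, which is the no-arbitrage price.

(0,0): Delta=0.9610 Bond=-20.0523
(1,0): Delta=0.3992 Bond=-5.2740
(1,1): Delta=0.9810 Bond=-29.6006
(2,0): Delta=-1.0000 Bond=43.5461
(2,1): Delta=0.4491 Bond=-10.3776
(2,2): Delta=1.0000 Bond=-43.5461
V0=24.1538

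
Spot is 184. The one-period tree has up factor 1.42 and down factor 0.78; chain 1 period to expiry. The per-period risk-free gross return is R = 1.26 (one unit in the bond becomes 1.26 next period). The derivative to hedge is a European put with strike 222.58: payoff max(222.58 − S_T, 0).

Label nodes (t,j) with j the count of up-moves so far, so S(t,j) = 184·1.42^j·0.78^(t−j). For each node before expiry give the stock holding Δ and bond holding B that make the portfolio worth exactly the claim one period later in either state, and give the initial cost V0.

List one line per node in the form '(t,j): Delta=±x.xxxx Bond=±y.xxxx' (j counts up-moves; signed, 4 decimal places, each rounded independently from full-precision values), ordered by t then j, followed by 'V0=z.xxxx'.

Since d<R<u, set p* = (R−d)/(u−d) = 0.7500; price each node as the discounted p*-expectation of its children.
Terminal values V(1,·): V(1,0)=79.0600, V(1,1)=0.0000
  t=0,j=0: stock 184.0000 → up 261.2800 (V=0.0000), down 143.5200 (V=79.0600). Price 15.6865; hedge Δ=-0.6714, bond B=139.2178.
Self-financing check: at every node Δ·S+B equals the discounted successor values.

(0,0): Delta=-0.6714 Bond=139.2178
V0=15.6865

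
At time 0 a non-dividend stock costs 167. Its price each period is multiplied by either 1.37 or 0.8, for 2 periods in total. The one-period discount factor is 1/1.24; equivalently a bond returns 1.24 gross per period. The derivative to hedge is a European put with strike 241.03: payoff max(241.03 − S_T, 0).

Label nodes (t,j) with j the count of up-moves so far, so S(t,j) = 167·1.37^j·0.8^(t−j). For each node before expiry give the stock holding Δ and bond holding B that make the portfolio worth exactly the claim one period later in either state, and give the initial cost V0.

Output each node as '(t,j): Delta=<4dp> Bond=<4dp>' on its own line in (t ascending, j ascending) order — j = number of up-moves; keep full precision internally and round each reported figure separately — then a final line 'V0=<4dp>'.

Risk-neutral probability p* = (R−d)/(u−d) = (1.24−0.8)/(1.37−0.8) = 0.7719.
Terminal payoffs: V(2,0)=134.1500, V(2,1)=57.9980, V(2,2)=0.0000
(1,0): S=133.6000. Δ = (V_up−V_dn)/(S_up−S_dn) = (57.9980−134.1500)/(183.0320−106.8800) = -1.0000. V = [p*·57.9980 + (1−p*)·134.1500]/1.24 = 60.7790. B = V − Δ·S = 194.3790.
(1,1): S=228.7900. Δ = (V_up−V_dn)/(S_up−S_dn) = (0.0000−57.9980)/(313.4423−183.0320) = -0.4447. V = [p*·0.0000 + (1−p*)·57.9980]/1.24 = 10.6674. B = V − Δ·S = 112.4183.
(0,0): S=167.0000. Δ = (V_up−V_dn)/(S_up−S_dn) = (10.6674−60.7790)/(228.7900−133.6000) = -0.5264. V = [p*·10.6674 + (1−p*)·60.7790]/1.24 = 17.8197. B = V − Δ·S = 105.7348.
The time-0 hedge costs 17.8197, which is the no-arbitrage price.

(0,0): Delta=-0.5264 Bond=105.7348
(1,0): Delta=-1.0000 Bond=194.3790
(1,1): Delta=-0.4447 Bond=112.4183
V0=17.8197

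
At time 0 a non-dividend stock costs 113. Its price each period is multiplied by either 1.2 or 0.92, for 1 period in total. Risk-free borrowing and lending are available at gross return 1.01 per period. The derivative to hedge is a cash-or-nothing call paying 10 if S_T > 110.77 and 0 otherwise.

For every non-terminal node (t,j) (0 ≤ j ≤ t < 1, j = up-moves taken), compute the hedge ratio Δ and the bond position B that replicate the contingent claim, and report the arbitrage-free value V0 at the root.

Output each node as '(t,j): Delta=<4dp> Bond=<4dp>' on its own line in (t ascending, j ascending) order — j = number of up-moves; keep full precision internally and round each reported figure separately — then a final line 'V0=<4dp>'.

Since d<R<u, set p* = (R−d)/(u−d) = 0.3214; price each node as the discounted p*-expectation of its children.
At expiry t=1: V(1,0)=0.0000, V(1,1)=10.0000
Node (0,0) S=113.0000: V=(p*·10.0000+(1−p*)·0.0000)/1.01=3.1825; Δ=(10.0000−0.0000)/(135.6000−103.9600)=0.3161; B=V−Δ·S=-32.5318
Self-financing check: at every node Δ·S+B equals the discounted successor values.

(0,0): Delta=0.3161 Bond=-32.5318
V0=3.1825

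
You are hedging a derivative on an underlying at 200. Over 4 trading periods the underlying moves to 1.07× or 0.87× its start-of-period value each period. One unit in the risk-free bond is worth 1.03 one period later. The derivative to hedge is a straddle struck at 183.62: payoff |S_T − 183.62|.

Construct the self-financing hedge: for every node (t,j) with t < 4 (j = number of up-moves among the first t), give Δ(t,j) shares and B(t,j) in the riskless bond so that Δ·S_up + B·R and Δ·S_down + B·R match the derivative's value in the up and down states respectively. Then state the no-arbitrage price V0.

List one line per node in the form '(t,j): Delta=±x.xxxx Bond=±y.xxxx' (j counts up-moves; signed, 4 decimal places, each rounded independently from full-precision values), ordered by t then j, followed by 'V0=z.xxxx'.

(0,0): Delta=0.6670 Bond=-91.5903
(1,0): Delta=0.0241 Bond=17.5298
(1,1): Delta=0.7977 Bond=-122.3050
(2,0): Delta=-1.0000 Bond=173.0795
(2,1): Delta=0.2322 Bond=-20.7002
(2,2): Delta=0.9126 Bond=-152.2926
(3,0): Delta=-1.0000 Bond=178.2718
(3,1): Delta=-1.0000 Bond=178.2718
(3,2): Delta=0.4827 Bond=-71.2195
(3,3): Delta=1.0000 Bond=-178.2718
V0=41.8075

The replicating-portfolio and risk-neutral prices coincide; use p* = (1.03−0.87)/(1.07−0.87) = 0.8000 for the latter.
Terminal values V(4,·): V(4,0)=69.0405, V(4,1)=42.7004, V(4,2)=10.3050, V(4,3)=29.5375, V(4,4)=78.5392
(3,0): S=131.7006. Δ = (V_up−V_dn)/(S_up−S_dn) = (42.7004−69.0405)/(140.9196−114.5795) = -1.0000. V = [p*·42.7004 + (1−p*)·69.0405]/1.03 = 46.5712. B = V − Δ·S = 178.2718.
(3,1): S=161.9766. Δ = (V_up−V_dn)/(S_up−S_dn) = (10.3050−42.7004)/(173.3150−140.9196) = -1.0000. V = [p*·10.3050 + (1−p*)·42.7004]/1.03 = 16.2952. B = V − Δ·S = 178.2718.
(3,2): S=199.2126. Δ = (V_up−V_dn)/(S_up−S_dn) = (29.5375−10.3050)/(213.1575−173.3150) = 0.4827. V = [p*·29.5375 + (1−p*)·10.3050]/1.03 = 24.9427. B = V − Δ·S = -71.2195.
(3,3): S=245.0086. Δ = (V_up−V_dn)/(S_up−S_dn) = (78.5392−29.5375)/(262.1592−213.1575) = 1.0000. V = [p*·78.5392 + (1−p*)·29.5375]/1.03 = 66.7368. B = V − Δ·S = -178.2718.
(2,0): S=151.3800. Δ = (V_up−V_dn)/(S_up−S_dn) = (16.2952−46.5712)/(161.9766−131.7006) = -1.0000. V = [p*·16.2952 + (1−p*)·46.5712]/1.03 = 21.6995. B = V − Δ·S = 173.0795.
(2,1): S=186.1800. Δ = (V_up−V_dn)/(S_up−S_dn) = (24.9427−16.2952)/(199.2126−161.9766) = 0.2322. V = [p*·24.9427 + (1−p*)·16.2952]/1.03 = 22.5371. B = V − Δ·S = -20.7002.
(2,2): S=228.9800. Δ = (V_up−V_dn)/(S_up−S_dn) = (66.7368−24.9427)/(245.0086−199.2126) = 0.9126. V = [p*·66.7368 + (1−p*)·24.9427]/1.03 = 56.6776. B = V − Δ·S = -152.2926.
(1,0): S=174.0000. Δ = (V_up−V_dn)/(S_up−S_dn) = (22.5371−21.6995)/(186.1800−151.3800) = 0.0241. V = [p*·22.5371 + (1−p*)·21.6995]/1.03 = 21.7180. B = V − Δ·S = 17.5298.
(1,1): S=214.0000. Δ = (V_up−V_dn)/(S_up−S_dn) = (56.6776−22.5371)/(228.9800−186.1800) = 0.7977. V = [p*·56.6776 + (1−p*)·22.5371]/1.03 = 48.3976. B = V − Δ·S = -122.3050.
(0,0): S=200.0000. Δ = (V_up−V_dn)/(S_up−S_dn) = (48.3976−21.7180)/(214.0000−174.0000) = 0.6670. V = [p*·48.3976 + (1−p*)·21.7180]/1.03 = 41.8075. B = V − Δ·S = -91.5903.
The time-0 hedge costs 41.8075, which is the no-arbitrage price.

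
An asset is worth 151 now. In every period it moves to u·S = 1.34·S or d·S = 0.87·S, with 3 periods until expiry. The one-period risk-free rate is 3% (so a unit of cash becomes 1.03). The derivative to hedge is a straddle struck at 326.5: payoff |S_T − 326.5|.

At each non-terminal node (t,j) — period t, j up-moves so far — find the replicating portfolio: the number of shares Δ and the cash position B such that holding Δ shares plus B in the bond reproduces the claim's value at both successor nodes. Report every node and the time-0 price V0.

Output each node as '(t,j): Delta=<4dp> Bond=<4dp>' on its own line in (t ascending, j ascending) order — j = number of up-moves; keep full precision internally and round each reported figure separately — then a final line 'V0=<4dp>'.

The replicating-portfolio and risk-neutral prices coincide; use p* = (1.03−0.87)/(1.34−0.87) = 0.3404 for the latter.
Payoff layer (t=3): V(3,0)=227.0660, V(3,1)=173.3489, V(3,2)=90.6120, V(3,3)=36.8217
Node (2,0) S=114.2919: V=(p*·173.3489+(1−p*)·227.0660)/1.03=202.6984; Δ=(173.3489−227.0660)/(153.1511−99.4340)=-1.0000; B=V−Δ·S=316.9903
Node (2,1) S=176.0358: V=(p*·90.6120+(1−p*)·173.3489)/1.03=140.9545; Δ=(90.6120−173.3489)/(235.8880−153.1511)=-1.0000; B=V−Δ·S=316.9903
Node (2,2) S=271.1356: V=(p*·36.8217+(1−p*)·90.6120)/1.03=70.1946; Δ=(36.8217−90.6120)/(363.3217−235.8880)=-0.4221; B=V−Δ·S=184.6421
Node (1,0) S=131.3700: V=(p*·140.9545+(1−p*)·202.6984)/1.03=176.3876; Δ=(140.9545−202.6984)/(176.0358−114.2919)=-1.0000; B=V−Δ·S=307.7576
Node (1,1) S=202.3400: V=(p*·70.1946+(1−p*)·140.9545)/1.03=113.4621; Δ=(70.1946−140.9545)/(271.1356−176.0358)=-0.7441; B=V−Δ·S=264.0151
Node (0,0) S=151.0000: V=(p*·113.4621+(1−p*)·176.3876)/1.03=150.4526; Δ=(113.4621−176.3876)/(202.3400−131.3700)=-0.8866; B=V−Δ·S=284.3364
Each (Δ,B) replicates both successor values, so the strategy is self-financing and V0 is arbitrage-free.

(0,0): Delta=-0.8866 Bond=284.3364
(1,0): Delta=-1.0000 Bond=307.7576
(1,1): Delta=-0.7441 Bond=264.0151
(2,0): Delta=-1.0000 Bond=316.9903
(2,1): Delta=-1.0000 Bond=316.9903
(2,2): Delta=-0.4221 Bond=184.6421
V0=150.4526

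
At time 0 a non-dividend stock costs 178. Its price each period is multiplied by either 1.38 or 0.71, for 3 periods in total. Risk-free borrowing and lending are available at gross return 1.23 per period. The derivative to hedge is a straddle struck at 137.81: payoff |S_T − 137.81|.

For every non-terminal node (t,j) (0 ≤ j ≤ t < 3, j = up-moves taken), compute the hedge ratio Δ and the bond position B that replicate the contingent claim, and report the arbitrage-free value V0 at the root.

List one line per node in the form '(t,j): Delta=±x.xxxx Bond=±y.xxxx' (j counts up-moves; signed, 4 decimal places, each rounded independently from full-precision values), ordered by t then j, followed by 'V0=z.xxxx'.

Risk-neutral probability p* = (R−d)/(u−d) = (1.23−0.71)/(1.38−0.71) = 0.7761.
Terminal payoffs: V(3,0)=74.1018, V(3,1)=13.9829, V(3,2)=102.8681, V(3,3)=329.9868
Node (2,0) S=89.7298: V=(p*·13.9829+(1−p*)·74.1018)/1.23=22.3109; Δ=(13.9829−74.1018)/(123.8271−63.7082)=-1.0000; B=V−Δ·S=112.0407
Node (2,1) S=174.4044: V=(p*·102.8681+(1−p*)·13.9829)/1.23=67.4540; Δ=(102.8681−13.9829)/(240.6781−123.8271)=0.7607; B=V−Δ·S=-65.2105
Node (2,2) S=338.9832: V=(p*·329.9868+(1−p*)·102.8681)/1.23=226.9425; Δ=(329.9868−102.8681)/(467.7968−240.6781)=1.0000; B=V−Δ·S=-112.0407
Node (1,0) S=126.3800: V=(p*·67.4540+(1−p*)·22.3109)/1.23=46.6238; Δ=(67.4540−22.3109)/(174.4044−89.7298)=0.5331; B=V−Δ·S=-20.7540
Node (1,1) S=245.6400: V=(p*·226.9425+(1−p*)·67.4540)/1.23=155.4765; Δ=(226.9425−67.4540)/(338.9832−174.4044)=0.9691; B=V−Δ·S=-82.5661
Node (0,0) S=178.0000: V=(p*·155.4765+(1−p*)·46.6238)/1.23=106.5907; Δ=(155.4765−46.6238)/(245.6400−126.3800)=0.9127; B=V−Δ·S=-55.8761
Root portfolio cost Δ·178+B reproduces V0=106.5907.

(0,0): Delta=0.9127 Bond=-55.8761
(1,0): Delta=0.5331 Bond=-20.7540
(1,1): Delta=0.9691 Bond=-82.5661
(2,0): Delta=-1.0000 Bond=112.0407
(2,1): Delta=0.7607 Bond=-65.2105
(2,2): Delta=1.0000 Bond=-112.0407
V0=106.5907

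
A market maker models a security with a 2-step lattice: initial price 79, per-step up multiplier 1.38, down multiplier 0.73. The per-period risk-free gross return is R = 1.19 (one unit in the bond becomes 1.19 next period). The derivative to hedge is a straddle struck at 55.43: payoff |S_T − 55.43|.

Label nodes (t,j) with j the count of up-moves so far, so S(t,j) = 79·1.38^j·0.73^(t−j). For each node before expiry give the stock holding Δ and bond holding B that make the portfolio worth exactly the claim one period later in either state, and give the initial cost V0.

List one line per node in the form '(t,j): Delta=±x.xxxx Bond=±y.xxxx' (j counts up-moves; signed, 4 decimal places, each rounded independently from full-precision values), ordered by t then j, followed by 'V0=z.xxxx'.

(0,0): Delta=0.8725 Bond=-27.4584
(1,0): Delta=0.2887 Bond=0.9874
(1,1): Delta=1.0000 Bond=-46.5798
V0=41.4660

Risk-neutral probability p* = (R−d)/(u−d) = (1.19−0.73)/(1.38−0.73) = 0.7077.
Terminal payoffs: V(2,0)=13.3309, V(2,1)=24.1546, V(2,2)=95.0176
(1,0): S=57.6700. Δ = (V_up−V_dn)/(S_up−S_dn) = (24.1546−13.3309)/(79.5846−42.0991) = 0.2887. V = [p*·24.1546 + (1−p*)·13.3309]/1.19 = 17.6393. B = V − Δ·S = 0.9874.
(1,1): S=109.0200. Δ = (V_up−V_dn)/(S_up−S_dn) = (95.0176−24.1546)/(150.4476−79.5846) = 1.0000. V = [p*·95.0176 + (1−p*)·24.1546]/1.19 = 62.4402. B = V − Δ·S = -46.5798.
(0,0): S=79.0000. Δ = (V_up−V_dn)/(S_up−S_dn) = (62.4402−17.6393)/(109.0200−57.6700) = 0.8725. V = [p*·62.4402 + (1−p*)·17.6393]/1.19 = 41.4660. B = V − Δ·S = -27.4584.
Each (Δ,B) replicates both successor values, so the strategy is self-financing and V0 is arbitrage-free.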